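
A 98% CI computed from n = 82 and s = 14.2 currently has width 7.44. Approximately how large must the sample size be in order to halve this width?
n ≈ 328

CI width ∝ 1/√n
To reduce width by factor 2, need √n to grow by 2 → need 2² = 4 times as many samples.

Current: n = 82, width = 7.44
New: n = 328, width ≈ 3.67

Width reduced by factor of 7.44/3.67 = 2.03.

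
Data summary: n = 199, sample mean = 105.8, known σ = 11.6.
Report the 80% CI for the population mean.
(104.75, 106.85)

z-interval (σ known):
z* = 1.282 for 80% confidence

Margin of error = z* · σ/√n = 1.282 · 11.6/√199 = 1.05

CI: (105.8 - 1.05, 105.8 + 1.05) = (104.75, 106.85)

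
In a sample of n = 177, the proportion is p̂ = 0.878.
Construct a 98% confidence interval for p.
(0.821, 0.935)

Proportion CI:
SE = √(p̂(1-p̂)/n) = √(0.878 · 0.122 / 177) = 0.02460

z* = 2.326
Margin = z* · SE = 2.326 · 0.02460 = 0.0572

CI: 0.878 ± 0.0572 = (0.821, 0.935)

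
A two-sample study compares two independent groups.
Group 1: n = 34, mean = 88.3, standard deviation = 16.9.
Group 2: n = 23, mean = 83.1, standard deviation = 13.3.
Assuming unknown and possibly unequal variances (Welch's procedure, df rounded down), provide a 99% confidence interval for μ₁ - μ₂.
(-5.52, 15.92)

Difference: x̄₁ - x̄₂ = 5.20
SE = √(s₁²/n₁ + s₂²/n₂) = √(16.9²/34 + 13.3²/23) = 4.0114
df = 53.64 → 53 (Welch–Satterthwaite, rounded down)
t* = 2.672

CI: 5.20 ± 2.672 · 4.0114 = 5.20 ± 10.72 = (-5.52, 15.92)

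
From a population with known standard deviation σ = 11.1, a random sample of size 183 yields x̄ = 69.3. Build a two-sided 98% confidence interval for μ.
(67.39, 71.21)

z-interval (σ known):
z* = 2.326 for 98% confidence

Margin of error = z* · σ/√n = 2.326 · 11.1/√183 = 1.91

CI: (69.3 - 1.91, 69.3 + 1.91) = (67.39, 71.21)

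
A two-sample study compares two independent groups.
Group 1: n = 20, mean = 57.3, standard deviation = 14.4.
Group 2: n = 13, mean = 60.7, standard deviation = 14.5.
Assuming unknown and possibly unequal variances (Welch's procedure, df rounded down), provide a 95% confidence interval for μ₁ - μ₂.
(-14.01, 7.21)

Difference: x̄₁ - x̄₂ = -3.40
SE = √(s₁²/n₁ + s₂²/n₂) = √(14.4²/20 + 14.5²/13) = 5.1518
df = 25.66 → 25 (Welch–Satterthwaite, rounded down)
t* = 2.060

CI: -3.40 ± 2.060 · 5.1518 = -3.40 ± 10.61 = (-14.01, 7.21)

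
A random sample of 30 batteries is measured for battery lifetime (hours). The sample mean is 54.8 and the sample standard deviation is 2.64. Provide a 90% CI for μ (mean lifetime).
(53.98, 55.62)

t-interval (σ unknown):
df = n - 1 = 29
t* = 1.699 for 90% confidence

Margin of error = t* · s/√n = 1.699 · 2.64/√30 = 0.82

CI: (53.98, 55.62)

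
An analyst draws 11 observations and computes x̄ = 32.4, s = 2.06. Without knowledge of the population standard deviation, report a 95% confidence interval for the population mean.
(31.02, 33.78)

t-interval (σ unknown):
df = n - 1 = 10
t* = 2.228 for 95% confidence

Margin of error = t* · s/√n = 2.228 · 2.06/√11 = 1.38

CI: (31.02, 33.78)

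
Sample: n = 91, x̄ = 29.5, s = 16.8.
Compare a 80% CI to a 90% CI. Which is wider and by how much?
90% CI is wider by 1.30

df = 90
80% CI: t* = 1.291, (27.23, 31.77), width = 2 · t* · s/√n = 4.55
90% CI: t* = 1.662, (26.57, 32.43), width = 2 · t* · s/√n = 5.85

The 90% CI is wider by 5.85 - 4.55 = 1.30.
Higher confidence requires a wider interval.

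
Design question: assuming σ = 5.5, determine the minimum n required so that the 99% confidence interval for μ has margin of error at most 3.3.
n ≥ 19

For margin E ≤ 3.3:
n ≥ (z* · σ / E)²
n ≥ (2.576 · 5.5 / 3.3)²
n ≥ 18.43

Minimum n = 19 (rounding up)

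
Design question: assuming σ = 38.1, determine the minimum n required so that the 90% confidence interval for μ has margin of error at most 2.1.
n ≥ 891

For margin E ≤ 2.1:
n ≥ (z* · σ / E)²
n ≥ (1.645 · 38.1 / 2.1)²
n ≥ 890.72

Minimum n = 891 (rounding up)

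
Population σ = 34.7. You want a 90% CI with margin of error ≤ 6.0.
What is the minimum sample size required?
n ≥ 91

For margin E ≤ 6.0:
n ≥ (z* · σ / E)²
n ≥ (1.645 · 34.7 / 6.0)²
n ≥ 90.51

Minimum n = 91 (rounding up)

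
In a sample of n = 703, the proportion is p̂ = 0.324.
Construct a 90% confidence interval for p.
(0.295, 0.353)

Proportion CI:
SE = √(p̂(1-p̂)/n) = √(0.324 · 0.676 / 703) = 0.01765

z* = 1.645
Margin = z* · SE = 1.645 · 0.01765 = 0.0290

CI: 0.324 ± 0.0290 = (0.295, 0.353)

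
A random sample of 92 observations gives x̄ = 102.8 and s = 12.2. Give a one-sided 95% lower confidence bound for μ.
μ ≥ 100.69

Lower bound (one-sided):
t* = 1.662 (one-sided for 95%)
Lower bound = x̄ - t* · s/√n = 102.8 - 1.662 · 12.2/√92 = 100.69

We are 95% confident that μ ≥ 100.69.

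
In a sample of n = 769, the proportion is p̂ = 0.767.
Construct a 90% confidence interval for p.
(0.742, 0.792)

Proportion CI:
SE = √(p̂(1-p̂)/n) = √(0.767 · 0.233 / 769) = 0.01524

z* = 1.645
Margin = z* · SE = 1.645 · 0.01524 = 0.0251

CI: 0.767 ± 0.0251 = (0.742, 0.792)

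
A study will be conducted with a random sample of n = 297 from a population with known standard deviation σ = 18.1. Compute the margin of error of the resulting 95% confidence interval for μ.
Margin of error = 2.06

Margin of error = z* · σ/√n
= 1.960 · 18.1/√297
= 1.960 · 18.1/17.2337
= 2.06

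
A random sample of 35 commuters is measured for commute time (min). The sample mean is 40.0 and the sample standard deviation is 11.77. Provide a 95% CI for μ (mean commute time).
(35.96, 44.04)

t-interval (σ unknown):
df = n - 1 = 34
t* = 2.032 for 95% confidence

Margin of error = t* · s/√n = 2.032 · 11.77/√35 = 4.04

CI: (35.96, 44.04)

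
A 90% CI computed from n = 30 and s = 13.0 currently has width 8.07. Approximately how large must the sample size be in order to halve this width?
n ≈ 120

CI width ∝ 1/√n
To reduce width by factor 2, need √n to grow by 2 → need 2² = 4 times as many samples.

Current: n = 30, width = 8.07
New: n = 120, width ≈ 3.94

Width reduced by factor of 8.07/3.94 = 2.05.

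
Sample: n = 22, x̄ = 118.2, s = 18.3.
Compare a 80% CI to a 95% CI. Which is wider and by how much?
95% CI is wider by 5.91

df = 21
80% CI: t* = 1.323, (113.04, 123.36), width = 2 · t* · s/√n = 10.32
95% CI: t* = 2.080, (110.08, 126.32), width = 2 · t* · s/√n = 16.23

The 95% CI is wider by 16.23 - 10.32 = 5.91.
Higher confidence requires a wider interval.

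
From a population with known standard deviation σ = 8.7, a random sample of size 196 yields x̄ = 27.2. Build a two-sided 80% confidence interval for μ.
(26.40, 28.00)

z-interval (σ known):
z* = 1.282 for 80% confidence

Margin of error = z* · σ/√n = 1.282 · 8.7/√196 = 0.80

CI: (27.2 - 0.80, 27.2 + 0.80) = (26.40, 28.00)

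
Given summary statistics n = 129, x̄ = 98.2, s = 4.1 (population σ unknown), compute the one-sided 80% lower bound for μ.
μ ≥ 97.90

Lower bound (one-sided):
t* = 0.844 (one-sided for 80%)
Lower bound = x̄ - t* · s/√n = 98.2 - 0.844 · 4.1/√129 = 97.90

We are 80% confident that μ ≥ 97.90.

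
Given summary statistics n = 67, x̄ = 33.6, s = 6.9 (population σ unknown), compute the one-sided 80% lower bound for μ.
μ ≥ 32.89

Lower bound (one-sided):
t* = 0.847 (one-sided for 80%)
Lower bound = x̄ - t* · s/√n = 33.6 - 0.847 · 6.9/√67 = 32.89

We are 80% confident that μ ≥ 32.89.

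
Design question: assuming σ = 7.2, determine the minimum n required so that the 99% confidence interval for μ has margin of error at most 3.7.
n ≥ 26

For margin E ≤ 3.7:
n ≥ (z* · σ / E)²
n ≥ (2.576 · 7.2 / 3.7)²
n ≥ 25.13

Minimum n = 26 (rounding up)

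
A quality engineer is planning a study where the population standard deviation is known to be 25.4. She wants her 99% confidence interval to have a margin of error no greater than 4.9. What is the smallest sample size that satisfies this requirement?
n ≥ 179

For margin E ≤ 4.9:
n ≥ (z* · σ / E)²
n ≥ (2.576 · 25.4 / 4.9)²
n ≥ 178.31

Minimum n = 179 (rounding up)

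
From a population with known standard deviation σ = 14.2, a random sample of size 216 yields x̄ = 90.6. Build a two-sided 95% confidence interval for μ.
(88.71, 92.49)

z-interval (σ known):
z* = 1.960 for 95% confidence

Margin of error = z* · σ/√n = 1.960 · 14.2/√216 = 1.89

CI: (90.6 - 1.89, 90.6 + 1.89) = (88.71, 92.49)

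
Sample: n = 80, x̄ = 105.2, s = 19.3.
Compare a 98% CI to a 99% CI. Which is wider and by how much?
99% CI is wider by 1.14

df = 79
98% CI: t* = 2.374, (100.08, 110.32), width = 2 · t* · s/√n = 10.25
99% CI: t* = 2.640, (99.50, 110.90), width = 2 · t* · s/√n = 11.39

The 99% CI is wider by 11.39 - 10.25 = 1.14.
Higher confidence requires a wider interval.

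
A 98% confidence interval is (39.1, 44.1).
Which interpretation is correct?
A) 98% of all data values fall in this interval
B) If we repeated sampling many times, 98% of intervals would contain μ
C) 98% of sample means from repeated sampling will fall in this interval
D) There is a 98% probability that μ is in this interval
B

A) Wrong — a CI is about the parameter μ, not individual data values.
B) Correct — this is the frequentist long-run coverage interpretation.
C) Wrong — coverage applies to intervals containing μ, not to future x̄ values.
D) Wrong — μ is fixed; the randomness lives in the interval, not in μ.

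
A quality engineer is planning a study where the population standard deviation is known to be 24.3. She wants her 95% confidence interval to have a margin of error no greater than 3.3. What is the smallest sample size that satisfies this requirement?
n ≥ 209

For margin E ≤ 3.3:
n ≥ (z* · σ / E)²
n ≥ (1.960 · 24.3 / 3.3)²
n ≥ 208.30

Minimum n = 209 (rounding up)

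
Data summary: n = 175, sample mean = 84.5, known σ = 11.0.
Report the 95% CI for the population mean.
(82.87, 86.13)

z-interval (σ known):
z* = 1.960 for 95% confidence

Margin of error = z* · σ/√n = 1.960 · 11.0/√175 = 1.63

CI: (84.5 - 1.63, 84.5 + 1.63) = (82.87, 86.13)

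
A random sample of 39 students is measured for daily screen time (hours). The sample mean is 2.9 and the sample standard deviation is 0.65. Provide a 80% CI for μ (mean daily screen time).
(2.76, 3.04)

t-interval (σ unknown):
df = n - 1 = 38
t* = 1.304 for 80% confidence

Margin of error = t* · s/√n = 1.304 · 0.65/√39 = 0.14

CI: (2.76, 3.04)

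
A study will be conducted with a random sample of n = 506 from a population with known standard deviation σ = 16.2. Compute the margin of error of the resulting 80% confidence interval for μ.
Margin of error = 0.92

Margin of error = z* · σ/√n
= 1.282 · 16.2/√506
= 1.282 · 16.2/22.4944
= 0.92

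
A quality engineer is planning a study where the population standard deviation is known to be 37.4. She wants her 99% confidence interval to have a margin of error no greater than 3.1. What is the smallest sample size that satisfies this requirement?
n ≥ 966

For margin E ≤ 3.1:
n ≥ (z* · σ / E)²
n ≥ (2.576 · 37.4 / 3.1)²
n ≥ 965.85

Minimum n = 966 (rounding up)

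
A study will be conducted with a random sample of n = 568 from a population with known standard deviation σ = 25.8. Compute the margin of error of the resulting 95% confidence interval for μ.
Margin of error = 2.12

Margin of error = z* · σ/√n
= 1.960 · 25.8/√568
= 1.960 · 25.8/23.8328
= 2.12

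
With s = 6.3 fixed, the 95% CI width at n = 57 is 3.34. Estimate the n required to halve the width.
n ≈ 228

CI width ∝ 1/√n
To reduce width by factor 2, need √n to grow by 2 → need 2² = 4 times as many samples.

Current: n = 57, width = 3.34
New: n = 228, width ≈ 1.64

Width reduced by factor of 3.34/1.64 = 2.04.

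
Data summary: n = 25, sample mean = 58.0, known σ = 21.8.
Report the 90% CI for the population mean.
(50.83, 65.17)

z-interval (σ known):
z* = 1.645 for 90% confidence

Margin of error = z* · σ/√n = 1.645 · 21.8/√25 = 7.17

CI: (58.0 - 7.17, 58.0 + 7.17) = (50.83, 65.17)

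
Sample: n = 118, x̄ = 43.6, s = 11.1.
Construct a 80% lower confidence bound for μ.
μ ≥ 42.74

Lower bound (one-sided):
t* = 0.845 (one-sided for 80%)
Lower bound = x̄ - t* · s/√n = 43.6 - 0.845 · 11.1/√118 = 42.74

We are 80% confident that μ ≥ 42.74.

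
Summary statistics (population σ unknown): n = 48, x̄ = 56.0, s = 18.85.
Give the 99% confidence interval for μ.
(48.69, 63.31)

t-interval (σ unknown):
df = n - 1 = 47
t* = 2.685 for 99% confidence

Margin of error = t* · s/√n = 2.685 · 18.85/√48 = 7.31

CI: (48.69, 63.31)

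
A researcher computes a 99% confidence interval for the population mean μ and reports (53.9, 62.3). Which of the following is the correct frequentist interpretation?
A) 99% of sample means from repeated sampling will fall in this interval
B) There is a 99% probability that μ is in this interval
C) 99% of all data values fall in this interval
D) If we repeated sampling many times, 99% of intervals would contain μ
D

A) Wrong — coverage applies to intervals containing μ, not to future x̄ values.
B) Wrong — μ is fixed; the randomness lives in the interval, not in μ.
C) Wrong — a CI is about the parameter μ, not individual data values.
D) Correct — this is the frequentist long-run coverage interpretation.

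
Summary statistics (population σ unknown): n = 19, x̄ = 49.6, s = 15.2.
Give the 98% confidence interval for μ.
(40.70, 58.50)

t-interval (σ unknown):
df = n - 1 = 18
t* = 2.552 for 98% confidence

Margin of error = t* · s/√n = 2.552 · 15.2/√19 = 8.90

CI: (40.70, 58.50)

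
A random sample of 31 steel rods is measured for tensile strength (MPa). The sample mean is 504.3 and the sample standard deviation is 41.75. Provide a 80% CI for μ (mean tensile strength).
(494.48, 514.12)

t-interval (σ unknown):
df = n - 1 = 30
t* = 1.310 for 80% confidence

Margin of error = t* · s/√n = 1.310 · 41.75/√31 = 9.82

CI: (494.48, 514.12)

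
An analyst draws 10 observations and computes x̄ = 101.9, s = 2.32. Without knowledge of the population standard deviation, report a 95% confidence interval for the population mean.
(100.24, 103.56)

t-interval (σ unknown):
df = n - 1 = 9
t* = 2.262 for 95% confidence

Margin of error = t* · s/√n = 2.262 · 2.32/√10 = 1.66

CI: (100.24, 103.56)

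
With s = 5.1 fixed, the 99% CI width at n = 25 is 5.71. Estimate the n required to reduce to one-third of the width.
n ≈ 225

CI width ∝ 1/√n
To reduce width by factor 3, need √n to grow by 3 → need 3² = 9 times as many samples.

Current: n = 25, width = 5.71
New: n = 225, width ≈ 1.77

Width reduced by factor of 5.71/1.77 = 3.23.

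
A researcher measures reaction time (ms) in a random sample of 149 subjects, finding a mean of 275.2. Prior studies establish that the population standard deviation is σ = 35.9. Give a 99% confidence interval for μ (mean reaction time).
(267.62, 282.78)

z-interval (σ known):
z* = 2.576 for 99% confidence

Margin of error = z* · σ/√n = 2.576 · 35.9/√149 = 7.58

CI: (275.2 - 7.58, 275.2 + 7.58) = (267.62, 282.78)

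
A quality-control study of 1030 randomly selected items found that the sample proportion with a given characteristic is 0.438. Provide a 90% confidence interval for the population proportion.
(0.413, 0.463)

Proportion CI:
SE = √(p̂(1-p̂)/n) = √(0.438 · 0.562 / 1030) = 0.01546

z* = 1.645
Margin = z* · SE = 1.645 · 0.01546 = 0.0254

CI: 0.438 ± 0.0254 = (0.413, 0.463)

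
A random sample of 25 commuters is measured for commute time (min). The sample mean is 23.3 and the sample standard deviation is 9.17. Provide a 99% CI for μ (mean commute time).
(18.17, 28.43)

t-interval (σ unknown):
df = n - 1 = 24
t* = 2.797 for 99% confidence

Margin of error = t* · s/√n = 2.797 · 9.17/√25 = 5.13

CI: (18.17, 28.43)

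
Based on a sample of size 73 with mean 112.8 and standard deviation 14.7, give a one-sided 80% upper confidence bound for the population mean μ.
μ ≤ 114.26

Upper bound (one-sided):
t* = 0.847 (one-sided for 80%)
Upper bound = x̄ + t* · s/√n = 112.8 + 0.847 · 14.7/√73 = 114.26

We are 80% confident that μ ≤ 114.26.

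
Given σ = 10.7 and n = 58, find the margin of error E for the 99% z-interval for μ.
Margin of error = 3.62

Margin of error = z* · σ/√n
= 2.576 · 10.7/√58
= 2.576 · 10.7/7.6158
= 3.62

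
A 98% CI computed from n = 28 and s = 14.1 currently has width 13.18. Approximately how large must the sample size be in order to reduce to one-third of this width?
n ≈ 252

CI width ∝ 1/√n
To reduce width by factor 3, need √n to grow by 3 → need 3² = 9 times as many samples.

Current: n = 28, width = 13.18
New: n = 252, width ≈ 4.16

Width reduced by factor of 13.18/4.16 = 3.17.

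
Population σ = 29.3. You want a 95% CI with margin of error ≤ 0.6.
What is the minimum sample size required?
n ≥ 9162

For margin E ≤ 0.6:
n ≥ (z* · σ / E)²
n ≥ (1.960 · 29.3 / 0.6)²
n ≥ 9161.04

Minimum n = 9162 (rounding up)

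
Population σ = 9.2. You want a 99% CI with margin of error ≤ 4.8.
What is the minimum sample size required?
n ≥ 25

For margin E ≤ 4.8:
n ≥ (z* · σ / E)²
n ≥ (2.576 · 9.2 / 4.8)²
n ≥ 24.38

Minimum n = 25 (rounding up)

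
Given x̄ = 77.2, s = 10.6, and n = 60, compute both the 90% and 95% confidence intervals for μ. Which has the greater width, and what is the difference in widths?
95% CI is wider by 0.91

df = 59
90% CI: t* = 1.671, (74.91, 79.49), width = 2 · t* · s/√n = 4.57
95% CI: t* = 2.001, (74.46, 79.94), width = 2 · t* · s/√n = 5.48

The 95% CI is wider by 5.48 - 4.57 = 0.91.
Higher confidence requires a wider interval.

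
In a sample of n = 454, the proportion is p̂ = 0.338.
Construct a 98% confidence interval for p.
(0.286, 0.390)

Proportion CI:
SE = √(p̂(1-p̂)/n) = √(0.338 · 0.662 / 454) = 0.02220

z* = 2.326
Margin = z* · SE = 2.326 · 0.02220 = 0.0516

CI: 0.338 ± 0.0516 = (0.286, 0.390)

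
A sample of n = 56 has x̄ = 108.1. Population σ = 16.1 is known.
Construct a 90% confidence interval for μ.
(104.56, 111.64)

z-interval (σ known):
z* = 1.645 for 90% confidence

Margin of error = z* · σ/√n = 1.645 · 16.1/√56 = 3.54

CI: (108.1 - 3.54, 108.1 + 3.54) = (104.56, 111.64)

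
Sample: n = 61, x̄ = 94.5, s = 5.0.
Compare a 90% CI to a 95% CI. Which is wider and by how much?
95% CI is wider by 0.42

df = 60
90% CI: t* = 1.671, (93.43, 95.57), width = 2 · t* · s/√n = 2.14
95% CI: t* = 2.000, (93.22, 95.78), width = 2 · t* · s/√n = 2.56

The 95% CI is wider by 2.56 - 2.14 = 0.42.
Higher confidence requires a wider interval.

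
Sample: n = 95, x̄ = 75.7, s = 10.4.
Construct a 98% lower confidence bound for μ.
μ ≥ 73.48

Lower bound (one-sided):
t* = 2.083 (one-sided for 98%)
Lower bound = x̄ - t* · s/√n = 75.7 - 2.083 · 10.4/√95 = 73.48

We are 98% confident that μ ≥ 73.48.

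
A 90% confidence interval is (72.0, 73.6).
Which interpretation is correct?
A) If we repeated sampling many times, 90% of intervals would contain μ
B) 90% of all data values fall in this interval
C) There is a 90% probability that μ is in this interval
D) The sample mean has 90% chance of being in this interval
A

A) Correct — this is the frequentist long-run coverage interpretation.
B) Wrong — a CI is about the parameter μ, not individual data values.
C) Wrong — μ is fixed; the randomness lives in the interval, not in μ.
D) Wrong — x̄ is observed and sits in the interval by construction.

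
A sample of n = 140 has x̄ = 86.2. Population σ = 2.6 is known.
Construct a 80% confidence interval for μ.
(85.92, 86.48)

z-interval (σ known):
z* = 1.282 for 80% confidence

Margin of error = z* · σ/√n = 1.282 · 2.6/√140 = 0.28

CI: (86.2 - 0.28, 86.2 + 0.28) = (85.92, 86.48)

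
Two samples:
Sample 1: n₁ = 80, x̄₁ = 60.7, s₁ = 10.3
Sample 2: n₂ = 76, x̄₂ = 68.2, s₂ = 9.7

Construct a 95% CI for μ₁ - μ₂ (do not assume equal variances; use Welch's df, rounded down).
(-10.66, -4.34)

Difference: x̄₁ - x̄₂ = -7.50
SE = √(s₁²/n₁ + s₂²/n₂) = √(10.3²/80 + 9.7²/76) = 1.6013
df = 153.99 → 153 (Welch–Satterthwaite, rounded down)
t* = 1.976

CI: -7.50 ± 1.976 · 1.6013 = -7.50 ± 3.16 = (-10.66, -4.34)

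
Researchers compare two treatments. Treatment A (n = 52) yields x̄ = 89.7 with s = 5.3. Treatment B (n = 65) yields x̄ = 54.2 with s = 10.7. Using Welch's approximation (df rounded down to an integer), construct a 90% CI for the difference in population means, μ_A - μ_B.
(32.98, 38.02)

Difference: x̄₁ - x̄₂ = 35.50
SE = √(s₁²/n₁ + s₂²/n₂) = √(5.3²/52 + 10.7²/65) = 1.5171
df = 97.74 → 97 (Welch–Satterthwaite, rounded down)
t* = 1.661

CI: 35.50 ± 1.661 · 1.5171 = 35.50 ± 2.52 = (32.98, 38.02)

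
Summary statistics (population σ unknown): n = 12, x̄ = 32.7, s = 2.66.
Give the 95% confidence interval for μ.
(31.01, 34.39)

t-interval (σ unknown):
df = n - 1 = 11
t* = 2.201 for 95% confidence

Margin of error = t* · s/√n = 2.201 · 2.66/√12 = 1.69

CI: (31.01, 34.39)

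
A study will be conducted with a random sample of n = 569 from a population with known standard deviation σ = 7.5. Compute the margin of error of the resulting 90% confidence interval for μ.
Margin of error = 0.52

Margin of error = z* · σ/√n
= 1.645 · 7.5/√569
= 1.645 · 7.5/23.8537
= 0.52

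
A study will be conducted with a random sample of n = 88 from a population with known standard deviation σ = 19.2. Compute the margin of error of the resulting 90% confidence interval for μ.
Margin of error = 3.37

Margin of error = z* · σ/√n
= 1.645 · 19.2/√88
= 1.645 · 19.2/9.3808
= 3.37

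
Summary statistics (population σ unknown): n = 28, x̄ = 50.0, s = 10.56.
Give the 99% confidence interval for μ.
(44.47, 55.53)

t-interval (σ unknown):
df = n - 1 = 27
t* = 2.771 for 99% confidence

Margin of error = t* · s/√n = 2.771 · 10.56/√28 = 5.53

CI: (44.47, 55.53)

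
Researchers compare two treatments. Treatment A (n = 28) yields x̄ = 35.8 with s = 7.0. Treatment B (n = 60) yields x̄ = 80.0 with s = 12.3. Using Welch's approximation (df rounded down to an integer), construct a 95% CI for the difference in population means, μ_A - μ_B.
(-48.31, -40.09)

Difference: x̄₁ - x̄₂ = -44.20
SE = √(s₁²/n₁ + s₂²/n₂) = √(7.0²/28 + 12.3²/60) = 2.0668
df = 82.49 → 82 (Welch–Satterthwaite, rounded down)
t* = 1.989

CI: -44.20 ± 1.989 · 2.0668 = -44.20 ± 4.11 = (-48.31, -40.09)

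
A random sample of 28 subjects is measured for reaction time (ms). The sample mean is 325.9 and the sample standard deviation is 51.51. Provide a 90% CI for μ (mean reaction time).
(309.32, 342.48)

t-interval (σ unknown):
df = n - 1 = 27
t* = 1.703 for 90% confidence

Margin of error = t* · s/√n = 1.703 · 51.51/√28 = 16.58

CI: (309.32, 342.48)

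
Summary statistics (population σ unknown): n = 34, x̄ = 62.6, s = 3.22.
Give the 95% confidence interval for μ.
(61.48, 63.72)

t-interval (σ unknown):
df = n - 1 = 33
t* = 2.035 for 95% confidence

Margin of error = t* · s/√n = 2.035 · 3.22/√34 = 1.12

CI: (61.48, 63.72)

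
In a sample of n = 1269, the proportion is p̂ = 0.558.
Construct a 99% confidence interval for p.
(0.522, 0.594)

Proportion CI:
SE = √(p̂(1-p̂)/n) = √(0.558 · 0.442 / 1269) = 0.01394

z* = 2.576
Margin = z* · SE = 2.576 · 0.01394 = 0.0359

CI: 0.558 ± 0.0359 = (0.522, 0.594)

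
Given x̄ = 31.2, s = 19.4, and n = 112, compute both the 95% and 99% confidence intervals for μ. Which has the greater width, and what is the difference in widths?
99% CI is wider by 2.34

df = 111
95% CI: t* = 1.982, (27.57, 34.83), width = 2 · t* · s/√n = 7.27
99% CI: t* = 2.621, (26.40, 36.00), width = 2 · t* · s/√n = 9.61

The 99% CI is wider by 9.61 - 7.27 = 2.34.
Higher confidence requires a wider interval.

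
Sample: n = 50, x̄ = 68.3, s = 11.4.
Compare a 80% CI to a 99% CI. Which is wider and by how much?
99% CI is wider by 4.45

df = 49
80% CI: t* = 1.299, (66.21, 70.39), width = 2 · t* · s/√n = 4.19
99% CI: t* = 2.680, (63.98, 72.62), width = 2 · t* · s/√n = 8.64

The 99% CI is wider by 8.64 - 4.19 = 4.45.
Higher confidence requires a wider interval.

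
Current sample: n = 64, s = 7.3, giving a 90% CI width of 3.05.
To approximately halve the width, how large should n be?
n ≈ 256

CI width ∝ 1/√n
To reduce width by factor 2, need √n to grow by 2 → need 2² = 4 times as many samples.

Current: n = 64, width = 3.05
New: n = 256, width ≈ 1.51

Width reduced by factor of 3.05/1.51 = 2.02.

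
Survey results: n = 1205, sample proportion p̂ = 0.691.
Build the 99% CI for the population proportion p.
(0.657, 0.725)

Proportion CI:
SE = √(p̂(1-p̂)/n) = √(0.691 · 0.309 / 1205) = 0.01331

z* = 2.576
Margin = z* · SE = 2.576 · 0.01331 = 0.0343

CI: 0.691 ± 0.0343 = (0.657, 0.725)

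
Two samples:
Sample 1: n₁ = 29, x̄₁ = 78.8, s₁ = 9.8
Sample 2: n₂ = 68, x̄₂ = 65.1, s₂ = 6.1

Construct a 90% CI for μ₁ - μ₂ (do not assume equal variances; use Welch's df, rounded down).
(10.39, 17.01)

Difference: x̄₁ - x̄₂ = 13.70
SE = √(s₁²/n₁ + s₂²/n₂) = √(9.8²/29 + 6.1²/68) = 1.9644
df = 37.59 → 37 (Welch–Satterthwaite, rounded down)
t* = 1.687

CI: 13.70 ± 1.687 · 1.9644 = 13.70 ± 3.31 = (10.39, 17.01)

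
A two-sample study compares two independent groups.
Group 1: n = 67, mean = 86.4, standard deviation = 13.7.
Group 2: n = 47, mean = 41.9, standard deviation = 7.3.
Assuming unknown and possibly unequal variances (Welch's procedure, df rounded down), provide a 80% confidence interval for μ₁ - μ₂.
(41.94, 47.06)

Difference: x̄₁ - x̄₂ = 44.50
SE = √(s₁²/n₁ + s₂²/n₂) = √(13.7²/67 + 7.3²/47) = 1.9837
df = 105.45 → 105 (Welch–Satterthwaite, rounded down)
t* = 1.290

CI: 44.50 ± 1.290 · 1.9837 = 44.50 ± 2.56 = (41.94, 47.06)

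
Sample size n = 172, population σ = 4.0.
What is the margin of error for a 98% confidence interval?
Margin of error = 0.71

Margin of error = z* · σ/√n
= 2.326 · 4.0/√172
= 2.326 · 4.0/13.1149
= 0.71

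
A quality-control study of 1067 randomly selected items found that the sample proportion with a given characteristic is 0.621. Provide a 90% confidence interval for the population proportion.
(0.597, 0.645)

Proportion CI:
SE = √(p̂(1-p̂)/n) = √(0.621 · 0.379 / 1067) = 0.01485

z* = 1.645
Margin = z* · SE = 1.645 · 0.01485 = 0.0244

CI: 0.621 ± 0.0244 = (0.597, 0.645)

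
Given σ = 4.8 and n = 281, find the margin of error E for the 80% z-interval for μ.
Margin of error = 0.37

Margin of error = z* · σ/√n
= 1.282 · 4.8/√281
= 1.282 · 4.8/16.7631
= 0.37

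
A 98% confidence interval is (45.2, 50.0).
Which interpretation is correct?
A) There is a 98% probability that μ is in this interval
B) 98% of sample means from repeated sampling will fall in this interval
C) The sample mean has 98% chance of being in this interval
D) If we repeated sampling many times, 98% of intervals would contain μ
D

A) Wrong — μ is fixed; the randomness lives in the interval, not in μ.
B) Wrong — coverage applies to intervals containing μ, not to future x̄ values.
C) Wrong — x̄ is observed and sits in the interval by construction.
D) Correct — this is the frequentist long-run coverage interpretation.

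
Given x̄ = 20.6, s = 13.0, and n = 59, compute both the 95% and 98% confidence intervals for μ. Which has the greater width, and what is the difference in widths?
98% CI is wider by 1.32

df = 58
95% CI: t* = 2.002, (17.21, 23.99), width = 2 · t* · s/√n = 6.78
98% CI: t* = 2.392, (16.55, 24.65), width = 2 · t* · s/√n = 8.10

The 98% CI is wider by 8.10 - 6.78 = 1.32.
Higher confidence requires a wider interval.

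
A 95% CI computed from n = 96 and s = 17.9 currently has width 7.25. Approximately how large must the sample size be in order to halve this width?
n ≈ 384

CI width ∝ 1/√n
To reduce width by factor 2, need √n to grow by 2 → need 2² = 4 times as many samples.

Current: n = 96, width = 7.25
New: n = 384, width ≈ 3.59

Width reduced by factor of 7.25/3.59 = 2.02.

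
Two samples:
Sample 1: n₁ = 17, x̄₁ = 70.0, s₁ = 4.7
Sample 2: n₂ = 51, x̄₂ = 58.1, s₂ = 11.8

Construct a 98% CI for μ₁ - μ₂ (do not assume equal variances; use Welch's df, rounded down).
(7.11, 16.69)

Difference: x̄₁ - x̄₂ = 11.90
SE = √(s₁²/n₁ + s₂²/n₂) = √(4.7²/17 + 11.8²/51) = 2.0074
df = 63.78 → 63 (Welch–Satterthwaite, rounded down)
t* = 2.387

CI: 11.90 ± 2.387 · 2.0074 = 11.90 ± 4.79 = (7.11, 16.69)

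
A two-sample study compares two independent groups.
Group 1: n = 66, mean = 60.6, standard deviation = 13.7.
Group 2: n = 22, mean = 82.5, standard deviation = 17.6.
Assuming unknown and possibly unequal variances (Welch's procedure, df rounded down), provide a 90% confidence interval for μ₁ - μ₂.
(-28.89, -14.91)

Difference: x̄₁ - x̄₂ = -21.90
SE = √(s₁²/n₁ + s₂²/n₂) = √(13.7²/66 + 17.6²/22) = 4.1139
df = 29.94 → 29 (Welch–Satterthwaite, rounded down)
t* = 1.699

CI: -21.90 ± 1.699 · 4.1139 = -21.90 ± 6.99 = (-28.89, -14.91)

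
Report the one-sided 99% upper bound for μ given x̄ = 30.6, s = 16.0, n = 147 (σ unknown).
μ ≤ 33.70

Upper bound (one-sided):
t* = 2.352 (one-sided for 99%)
Upper bound = x̄ + t* · s/√n = 30.6 + 2.352 · 16.0/√147 = 33.70

We are 99% confident that μ ≤ 33.70.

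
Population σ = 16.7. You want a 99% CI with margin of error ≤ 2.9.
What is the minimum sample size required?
n ≥ 221

For margin E ≤ 2.9:
n ≥ (z* · σ / E)²
n ≥ (2.576 · 16.7 / 2.9)²
n ≥ 220.05

Minimum n = 221 (rounding up)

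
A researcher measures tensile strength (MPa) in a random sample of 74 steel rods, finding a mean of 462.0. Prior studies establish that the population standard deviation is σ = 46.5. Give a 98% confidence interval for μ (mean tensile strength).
(449.43, 474.57)

z-interval (σ known):
z* = 2.326 for 98% confidence

Margin of error = z* · σ/√n = 2.326 · 46.5/√74 = 12.57

CI: (462.0 - 12.57, 462.0 + 12.57) = (449.43, 474.57)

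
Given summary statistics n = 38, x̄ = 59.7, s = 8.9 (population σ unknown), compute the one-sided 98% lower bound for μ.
μ ≥ 56.63

Lower bound (one-sided):
t* = 2.129 (one-sided for 98%)
Lower bound = x̄ - t* · s/√n = 59.7 - 2.129 · 8.9/√38 = 56.63

We are 98% confident that μ ≥ 56.63.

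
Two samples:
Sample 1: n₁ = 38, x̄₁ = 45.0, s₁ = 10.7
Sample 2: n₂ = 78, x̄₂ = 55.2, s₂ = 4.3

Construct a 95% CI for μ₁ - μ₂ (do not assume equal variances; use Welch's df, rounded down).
(-13.84, -6.56)

Difference: x̄₁ - x̄₂ = -10.20
SE = √(s₁²/n₁ + s₂²/n₂) = √(10.7²/38 + 4.3²/78) = 1.8028
df = 42.92 → 42 (Welch–Satterthwaite, rounded down)
t* = 2.018

CI: -10.20 ± 2.018 · 1.8028 = -10.20 ± 3.64 = (-13.84, -6.56)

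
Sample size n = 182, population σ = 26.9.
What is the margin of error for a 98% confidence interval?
Margin of error = 4.64

Margin of error = z* · σ/√n
= 2.326 · 26.9/√182
= 2.326 · 26.9/13.4907
= 4.64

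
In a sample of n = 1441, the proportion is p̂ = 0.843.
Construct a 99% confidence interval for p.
(0.818, 0.868)

Proportion CI:
SE = √(p̂(1-p̂)/n) = √(0.843 · 0.157 / 1441) = 0.00958

z* = 2.576
Margin = z* · SE = 2.576 · 0.00958 = 0.0247

CI: 0.843 ± 0.0247 = (0.818, 0.868)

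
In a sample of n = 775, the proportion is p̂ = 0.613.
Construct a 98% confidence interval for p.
(0.572, 0.654)

Proportion CI:
SE = √(p̂(1-p̂)/n) = √(0.613 · 0.387 / 775) = 0.01750

z* = 2.326
Margin = z* · SE = 2.326 · 0.01750 = 0.0407

CI: 0.613 ± 0.0407 = (0.572, 0.654)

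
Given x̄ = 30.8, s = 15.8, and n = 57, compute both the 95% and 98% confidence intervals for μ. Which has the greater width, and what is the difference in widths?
98% CI is wider by 1.64

df = 56
95% CI: t* = 2.003, (26.61, 34.99), width = 2 · t* · s/√n = 8.38
98% CI: t* = 2.395, (25.79, 35.81), width = 2 · t* · s/√n = 10.02

The 98% CI is wider by 10.02 - 8.38 = 1.64.
Higher confidence requires a wider interval.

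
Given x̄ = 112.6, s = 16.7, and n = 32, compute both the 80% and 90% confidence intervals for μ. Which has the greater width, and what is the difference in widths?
90% CI is wider by 2.28

df = 31
80% CI: t* = 1.309, (108.74, 116.46), width = 2 · t* · s/√n = 7.73
90% CI: t* = 1.696, (107.59, 117.61), width = 2 · t* · s/√n = 10.01

The 90% CI is wider by 10.01 - 7.73 = 2.28.
Higher confidence requires a wider interval.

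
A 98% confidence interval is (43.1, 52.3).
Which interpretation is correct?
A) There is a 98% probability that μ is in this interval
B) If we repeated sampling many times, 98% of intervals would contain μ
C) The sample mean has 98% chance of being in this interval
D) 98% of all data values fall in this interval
B

A) Wrong — μ is fixed; the randomness lives in the interval, not in μ.
B) Correct — this is the frequentist long-run coverage interpretation.
C) Wrong — x̄ is observed and sits in the interval by construction.
D) Wrong — a CI is about the parameter μ, not individual data values.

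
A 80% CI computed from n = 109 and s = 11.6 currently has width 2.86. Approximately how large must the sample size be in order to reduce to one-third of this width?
n ≈ 981

CI width ∝ 1/√n
To reduce width by factor 3, need √n to grow by 3 → need 3² = 9 times as many samples.

Current: n = 109, width = 2.86
New: n = 981, width ≈ 0.95

Width reduced by factor of 2.86/0.95 = 3.01.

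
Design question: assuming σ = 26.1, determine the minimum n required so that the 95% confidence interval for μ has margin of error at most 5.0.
n ≥ 105

For margin E ≤ 5.0:
n ≥ (z* · σ / E)²
n ≥ (1.960 · 26.1 / 5.0)²
n ≥ 104.68

Minimum n = 105 (rounding up)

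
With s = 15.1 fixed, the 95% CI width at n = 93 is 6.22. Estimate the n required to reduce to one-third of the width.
n ≈ 837

CI width ∝ 1/√n
To reduce width by factor 3, need √n to grow by 3 → need 3² = 9 times as many samples.

Current: n = 93, width = 6.22
New: n = 837, width ≈ 2.05

Width reduced by factor of 6.22/2.05 = 3.03.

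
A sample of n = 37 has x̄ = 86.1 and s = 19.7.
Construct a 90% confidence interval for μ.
(80.63, 91.57)

t-interval (σ unknown):
df = n - 1 = 36
t* = 1.688 for 90% confidence

Margin of error = t* · s/√n = 1.688 · 19.7/√37 = 5.47

CI: (80.63, 91.57)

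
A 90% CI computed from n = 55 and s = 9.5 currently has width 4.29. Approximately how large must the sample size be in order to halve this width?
n ≈ 220

CI width ∝ 1/√n
To reduce width by factor 2, need √n to grow by 2 → need 2² = 4 times as many samples.

Current: n = 55, width = 4.29
New: n = 220, width ≈ 2.12

Width reduced by factor of 4.29/2.12 = 2.02.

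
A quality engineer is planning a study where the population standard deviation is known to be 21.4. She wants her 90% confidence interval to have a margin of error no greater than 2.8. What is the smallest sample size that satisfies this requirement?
n ≥ 159

For margin E ≤ 2.8:
n ≥ (z* · σ / E)²
n ≥ (1.645 · 21.4 / 2.8)²
n ≥ 158.07

Minimum n = 159 (rounding up)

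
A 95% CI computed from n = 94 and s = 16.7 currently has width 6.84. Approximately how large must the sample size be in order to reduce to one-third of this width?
n ≈ 846

CI width ∝ 1/√n
To reduce width by factor 3, need √n to grow by 3 → need 3² = 9 times as many samples.

Current: n = 94, width = 6.84
New: n = 846, width ≈ 2.25

Width reduced by factor of 6.84/2.25 = 3.04.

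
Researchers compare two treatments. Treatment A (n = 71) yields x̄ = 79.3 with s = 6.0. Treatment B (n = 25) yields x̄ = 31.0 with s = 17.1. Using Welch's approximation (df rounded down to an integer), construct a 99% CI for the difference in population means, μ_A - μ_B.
(38.59, 58.01)

Difference: x̄₁ - x̄₂ = 48.30
SE = √(s₁²/n₁ + s₂²/n₂) = √(6.0²/71 + 17.1²/25) = 3.4933
df = 26.11 → 26 (Welch–Satterthwaite, rounded down)
t* = 2.779

CI: 48.30 ± 2.779 · 3.4933 = 48.30 ± 9.71 = (38.59, 58.01)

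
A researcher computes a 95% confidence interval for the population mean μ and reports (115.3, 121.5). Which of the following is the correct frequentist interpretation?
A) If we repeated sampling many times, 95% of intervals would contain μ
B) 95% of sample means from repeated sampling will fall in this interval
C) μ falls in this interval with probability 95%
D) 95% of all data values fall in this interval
A

A) Correct — this is the frequentist long-run coverage interpretation.
B) Wrong — coverage applies to intervals containing μ, not to future x̄ values.
C) Wrong — μ is fixed; the randomness lives in the interval, not in μ.
D) Wrong — a CI is about the parameter μ, not individual data values.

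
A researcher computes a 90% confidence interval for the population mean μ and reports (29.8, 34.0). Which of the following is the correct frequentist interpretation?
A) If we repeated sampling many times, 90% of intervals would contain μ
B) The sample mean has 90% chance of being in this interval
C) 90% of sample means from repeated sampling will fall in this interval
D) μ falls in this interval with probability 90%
A

A) Correct — this is the frequentist long-run coverage interpretation.
B) Wrong — x̄ is observed and sits in the interval by construction.
C) Wrong — coverage applies to intervals containing μ, not to future x̄ values.
D) Wrong — μ is fixed; the randomness lives in the interval, not in μ.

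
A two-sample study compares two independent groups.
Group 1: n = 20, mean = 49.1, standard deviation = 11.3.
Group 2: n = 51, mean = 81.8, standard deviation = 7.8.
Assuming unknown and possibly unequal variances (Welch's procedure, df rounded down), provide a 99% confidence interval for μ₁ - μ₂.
(-40.35, -25.05)

Difference: x̄₁ - x̄₂ = -32.70
SE = √(s₁²/n₁ + s₂²/n₂) = √(11.3²/20 + 7.8²/51) = 2.7527
df = 26.41 → 26 (Welch–Satterthwaite, rounded down)
t* = 2.779

CI: -32.70 ± 2.779 · 2.7527 = -32.70 ± 7.65 = (-40.35, -25.05)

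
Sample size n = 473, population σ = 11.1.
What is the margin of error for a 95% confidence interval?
Margin of error = 1.00

Margin of error = z* · σ/√n
= 1.960 · 11.1/√473
= 1.960 · 11.1/21.7486
= 1.00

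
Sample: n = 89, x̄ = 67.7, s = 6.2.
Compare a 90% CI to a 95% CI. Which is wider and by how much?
95% CI is wider by 0.43

df = 88
90% CI: t* = 1.662, (66.61, 68.79), width = 2 · t* · s/√n = 2.18
95% CI: t* = 1.987, (66.39, 69.01), width = 2 · t* · s/√n = 2.61

The 95% CI is wider by 2.61 - 2.18 = 0.43.
Higher confidence requires a wider interval.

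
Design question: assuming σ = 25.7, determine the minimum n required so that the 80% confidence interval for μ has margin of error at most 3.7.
n ≥ 80

For margin E ≤ 3.7:
n ≥ (z* · σ / E)²
n ≥ (1.282 · 25.7 / 3.7)²
n ≥ 79.29

Minimum n = 80 (rounding up)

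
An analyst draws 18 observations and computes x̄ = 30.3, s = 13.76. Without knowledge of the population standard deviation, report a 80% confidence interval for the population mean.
(25.98, 34.62)

t-interval (σ unknown):
df = n - 1 = 17
t* = 1.333 for 80% confidence

Margin of error = t* · s/√n = 1.333 · 13.76/√18 = 4.32

CI: (25.98, 34.62)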